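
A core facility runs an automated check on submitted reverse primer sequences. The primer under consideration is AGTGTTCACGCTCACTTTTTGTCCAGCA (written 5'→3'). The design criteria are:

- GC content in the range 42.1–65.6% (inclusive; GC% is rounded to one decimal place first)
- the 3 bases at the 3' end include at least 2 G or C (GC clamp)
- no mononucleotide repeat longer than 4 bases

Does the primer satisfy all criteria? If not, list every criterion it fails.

Fails: homopolymer run.

Base counts: A=5, T=10, G=5, C=8 (length 28).
GC content: GC 13/28 = 46.4% ✓
GC clamp: 3' end GCA has 2 G/C ✓
homopolymer run: longest run = 5, exceeds 4 ✗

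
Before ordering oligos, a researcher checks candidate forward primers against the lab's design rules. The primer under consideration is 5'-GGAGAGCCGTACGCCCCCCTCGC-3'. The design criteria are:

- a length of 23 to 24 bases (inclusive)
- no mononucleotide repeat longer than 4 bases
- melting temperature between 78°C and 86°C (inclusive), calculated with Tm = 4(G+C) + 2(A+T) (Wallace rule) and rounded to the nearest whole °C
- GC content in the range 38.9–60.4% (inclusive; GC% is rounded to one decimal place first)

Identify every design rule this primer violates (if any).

Fails: homopolymer run, GC content.

Base counts: A=3, T=2, G=7, C=11 (length 23).
length: length 23 ✓
homopolymer run: longest run = 6, exceeds 4 ✗
Tm: Tm = 2·5 + 4·18 = 82°C ✓
GC content: GC 18/23 = 78.3%, outside 38.9–60.4% ✗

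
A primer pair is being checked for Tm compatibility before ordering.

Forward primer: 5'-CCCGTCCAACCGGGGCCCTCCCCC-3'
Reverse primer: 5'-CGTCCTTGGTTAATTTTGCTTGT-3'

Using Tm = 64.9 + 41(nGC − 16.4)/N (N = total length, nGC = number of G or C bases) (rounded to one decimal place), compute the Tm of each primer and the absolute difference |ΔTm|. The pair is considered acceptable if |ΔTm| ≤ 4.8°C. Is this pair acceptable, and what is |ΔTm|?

|ΔTm| = 19.4°C; the pair is not acceptable.

Forward: G+C = 20, N = 24 → Tm = 64.9 + 41·(20 − 16.4)/24 = 71.1°C.
Reverse: G+C = 9, N = 23 → Tm = 64.9 + 41·(9 − 16.4)/23 = 51.7°C.
|ΔTm| = |71.1 − 51.7| = 19.4°C, > 4.8°C.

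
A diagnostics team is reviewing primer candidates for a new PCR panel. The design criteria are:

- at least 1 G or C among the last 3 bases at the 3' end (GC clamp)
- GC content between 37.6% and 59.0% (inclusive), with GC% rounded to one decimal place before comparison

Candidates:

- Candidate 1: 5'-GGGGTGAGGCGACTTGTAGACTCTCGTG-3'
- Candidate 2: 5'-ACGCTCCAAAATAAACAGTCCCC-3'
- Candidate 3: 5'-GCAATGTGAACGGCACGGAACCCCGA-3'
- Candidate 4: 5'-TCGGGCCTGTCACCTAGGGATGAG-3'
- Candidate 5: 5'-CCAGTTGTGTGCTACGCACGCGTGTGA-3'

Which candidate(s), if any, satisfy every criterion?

Candidate 1 (28 nt, A=4 T=7 G=12 C=5): 3' end GTG has 2 G/C ✓; GC 17/28 = 60.7%, outside 37.6–59.0% ✗ — fails.
Candidate 2 (23 nt, A=9 T=3 G=2 C=9): 3' end CCC has 3 G/C ✓; GC 11/23 = 47.8% ✓ — passes.
Candidate 3 (26 nt, A=8 T=2 G=8 C=8): 3' end CGA has 2 G/C ✓; GC 16/26 = 61.5%, outside 37.6–59.0% ✗ — fails.
Candidate 4 (24 nt, A=4 T=5 G=9 C=6): 3' end GAG has 2 G/C ✓; GC 15/24 = 62.5%, outside 37.6–59.0% ✗ — fails.
Candidate 5 (27 nt, A=4 T=7 G=9 C=7): 3' end TGA has 1 G/C ✓; GC 16/27 = 59.3%, outside 37.6–59.0% ✗ — fails.

Candidate 2 only.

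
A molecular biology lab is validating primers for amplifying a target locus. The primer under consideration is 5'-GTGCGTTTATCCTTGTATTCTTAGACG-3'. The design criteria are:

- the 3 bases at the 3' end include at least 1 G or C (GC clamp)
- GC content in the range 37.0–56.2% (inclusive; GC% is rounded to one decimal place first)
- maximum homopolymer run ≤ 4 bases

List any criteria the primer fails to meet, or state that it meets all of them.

Meets all criteria.

Base counts: A=4, T=12, G=6, C=5 (length 27).
GC clamp: 3' end ACG has 2 G/C ✓
GC content: GC 11/27 = 40.7% ✓
homopolymer run: longest run = 3 ✓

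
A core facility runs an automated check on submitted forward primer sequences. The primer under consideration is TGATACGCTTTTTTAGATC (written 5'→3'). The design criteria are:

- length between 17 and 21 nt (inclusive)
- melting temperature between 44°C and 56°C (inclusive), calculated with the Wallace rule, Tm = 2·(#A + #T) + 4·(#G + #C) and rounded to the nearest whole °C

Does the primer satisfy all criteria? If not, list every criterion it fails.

Meets all criteria.

Base counts: A=4, T=9, G=3, C=3 (length 19).
length: length 19 ✓
Tm: Tm = 2·13 + 4·6 = 50°C ✓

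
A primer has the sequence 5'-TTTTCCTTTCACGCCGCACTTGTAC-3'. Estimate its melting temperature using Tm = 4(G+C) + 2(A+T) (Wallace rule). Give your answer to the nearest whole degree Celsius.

74°C

Base counts: A=3, T=10, G=3, C=9 (length 25).
Tm = 2·(3+10) + 4·(3+9) = 2·13 + 4·12 = 26 + 48 = 74°C.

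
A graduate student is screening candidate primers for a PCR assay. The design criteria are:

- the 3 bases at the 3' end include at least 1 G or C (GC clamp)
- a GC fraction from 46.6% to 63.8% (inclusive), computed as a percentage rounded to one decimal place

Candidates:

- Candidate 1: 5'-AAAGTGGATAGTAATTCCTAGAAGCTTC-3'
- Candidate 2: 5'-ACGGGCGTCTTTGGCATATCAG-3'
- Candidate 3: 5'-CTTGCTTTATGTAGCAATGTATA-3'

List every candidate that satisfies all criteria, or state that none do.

Candidate 2 only.

Candidate 1 (28 nt, A=10 T=8 G=6 C=4): 3' end TTC has 1 G/C ✓; GC 10/28 = 35.7%, outside 46.6–63.8% ✗ — fails.
Candidate 2 (22 nt, A=4 T=6 G=7 C=5): 3' end CAG has 2 G/C ✓; GC 12/22 = 54.5% ✓ — passes.
Candidate 3 (23 nt, A=6 T=10 G=4 C=3): 3' end ATA has 0 G/C, need ≥1 ✗; GC 7/23 = 30.4%, outside 46.6–63.8% ✗ — fails.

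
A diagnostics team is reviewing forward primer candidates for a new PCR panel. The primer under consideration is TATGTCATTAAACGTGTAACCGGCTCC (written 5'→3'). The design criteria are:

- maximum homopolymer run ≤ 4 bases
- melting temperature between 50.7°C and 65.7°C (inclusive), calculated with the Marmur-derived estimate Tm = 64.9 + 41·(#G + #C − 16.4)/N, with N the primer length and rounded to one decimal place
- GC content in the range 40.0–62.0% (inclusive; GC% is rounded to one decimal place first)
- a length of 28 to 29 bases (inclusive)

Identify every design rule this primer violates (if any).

Base counts: A=7, T=8, G=5, C=7 (length 27).
homopolymer run: longest run = 3 ✓
Tm: Tm = 64.9 + 41·(12 − 16.4)/27 = 58.2°C ✓
GC content: GC 12/27 = 44.4% ✓
length: length 27, outside 28–29 ✗

Fails: length.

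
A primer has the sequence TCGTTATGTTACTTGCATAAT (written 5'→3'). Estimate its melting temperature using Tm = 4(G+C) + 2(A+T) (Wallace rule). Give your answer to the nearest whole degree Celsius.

54°C

Base counts: A=5, T=10, G=3, C=3 (length 21).
Tm = 2·(5+10) + 4·(3+3) = 2·15 + 4·6 = 30 + 24 = 54°C.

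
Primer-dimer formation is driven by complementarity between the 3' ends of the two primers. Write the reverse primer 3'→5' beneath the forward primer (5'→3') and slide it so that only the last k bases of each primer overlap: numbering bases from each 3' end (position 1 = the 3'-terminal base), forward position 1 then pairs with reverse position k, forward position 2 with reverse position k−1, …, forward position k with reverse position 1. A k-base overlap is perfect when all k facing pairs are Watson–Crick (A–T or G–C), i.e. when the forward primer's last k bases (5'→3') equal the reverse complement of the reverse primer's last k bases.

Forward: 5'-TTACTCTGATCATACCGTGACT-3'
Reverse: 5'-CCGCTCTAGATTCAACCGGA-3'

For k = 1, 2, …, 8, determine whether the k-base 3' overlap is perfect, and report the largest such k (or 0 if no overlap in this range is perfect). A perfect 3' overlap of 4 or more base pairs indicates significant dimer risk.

Last 8 bases (5'→3') — forward …CCGTGACT, reverse …CAACCGGA.
Reverse complement of the reverse primer's last 8 bases: TCCGGTTG; its first k bases are the reverse complement of the reverse primer's last k bases, so a perfect k-base overlap needs the forward primer's last k bases to equal them.
Comparing (forward last k vs required): k=1: T vs T ✓; k=2: CT vs TC ✗; k=3: ACT vs TCC ✗; k=4: GACT vs TCCG ✗; k=5: TGACT vs TCCGG ✗; k=6: GTGACT vs TCCGGT ✗; k=7: CGTGACT vs TCCGGTT ✗; k=8: CCGTGACT vs TCCGGTTG ✗.
Only k = 1 is perfect, so the longest perfect 3' overlap is 1.

Longest perfect overlap: 1 complementary base pair; below the dimer-risk threshold (threshold 4).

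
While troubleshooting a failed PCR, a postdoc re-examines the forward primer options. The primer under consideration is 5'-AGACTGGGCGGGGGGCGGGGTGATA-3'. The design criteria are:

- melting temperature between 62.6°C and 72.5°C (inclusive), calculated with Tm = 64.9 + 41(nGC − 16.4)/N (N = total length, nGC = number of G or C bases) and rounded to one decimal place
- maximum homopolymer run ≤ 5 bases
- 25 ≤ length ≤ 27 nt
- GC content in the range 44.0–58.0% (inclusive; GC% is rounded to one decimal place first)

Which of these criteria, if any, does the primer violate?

Base counts: A=4, T=3, G=15, C=3 (length 25).
Tm: Tm = 64.9 + 41·(18 − 16.4)/25 = 67.5°C ✓
homopolymer run: longest run = 6, exceeds 5 ✗
length: length 25 ✓
GC content: GC 18/25 = 72.0%, outside 44.0–58.0% ✗

Fails: homopolymer run, GC content.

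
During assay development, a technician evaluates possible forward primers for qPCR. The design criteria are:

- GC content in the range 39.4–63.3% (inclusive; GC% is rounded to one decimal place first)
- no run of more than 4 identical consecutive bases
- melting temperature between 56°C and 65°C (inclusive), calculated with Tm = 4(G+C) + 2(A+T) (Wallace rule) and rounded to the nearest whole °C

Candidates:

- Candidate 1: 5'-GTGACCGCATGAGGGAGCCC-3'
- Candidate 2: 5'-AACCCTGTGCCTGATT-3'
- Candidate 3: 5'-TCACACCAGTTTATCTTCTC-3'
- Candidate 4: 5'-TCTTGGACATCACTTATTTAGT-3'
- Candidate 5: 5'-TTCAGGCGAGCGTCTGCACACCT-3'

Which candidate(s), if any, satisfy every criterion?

Candidate 3 only.

Candidate 1 (20 nt, A=4 T=2 G=8 C=6): GC 14/20 = 70.0%, outside 39.4–63.3% ✗; longest run = 3 ✓; Tm = 2·6 + 4·14 = 68°C, outside 56–65°C ✗ — fails.
Candidate 2 (16 nt, A=3 T=5 G=3 C=5): GC 8/16 = 50.0% ✓; longest run = 3 ✓; Tm = 2·8 + 4·8 = 48°C, outside 56–65°C ✗ — fails.
Candidate 3 (20 nt, A=4 T=8 G=1 C=7): GC 8/20 = 40.0% ✓; longest run = 3 ✓; Tm = 2·12 + 4·8 = 56°C ✓ — passes.
Candidate 4 (22 nt, A=5 T=10 G=3 C=4): GC 7/22 = 31.8%, outside 39.4–63.3% ✗; longest run = 3 ✓; Tm = 2·15 + 4·7 = 58°C ✓ — fails.
Candidate 5 (23 nt, A=4 T=5 G=6 C=8): GC 14/23 = 60.9% ✓; longest run = 2 ✓; Tm = 2·9 + 4·14 = 74°C, outside 56–65°C ✗ — fails.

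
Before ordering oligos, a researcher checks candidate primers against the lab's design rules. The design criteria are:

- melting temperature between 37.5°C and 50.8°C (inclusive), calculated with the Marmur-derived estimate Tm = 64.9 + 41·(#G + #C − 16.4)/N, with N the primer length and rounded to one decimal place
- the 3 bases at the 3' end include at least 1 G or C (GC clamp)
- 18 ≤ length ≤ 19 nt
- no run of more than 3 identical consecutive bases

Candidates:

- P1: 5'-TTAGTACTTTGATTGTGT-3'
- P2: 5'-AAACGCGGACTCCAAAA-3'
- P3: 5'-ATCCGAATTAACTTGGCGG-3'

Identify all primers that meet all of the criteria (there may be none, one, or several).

P1 and P3.

P1 (18 nt, A=3 T=10 G=4 C=1): Tm = 64.9 + 41·(5 − 16.4)/18 = 38.9°C ✓; 3' end TGT has 1 G/C ✓; length 18 ✓; longest run = 3 ✓ — passes.
P2 (17 nt, A=8 T=1 G=3 C=5): Tm = 64.9 + 41·(8 − 16.4)/17 = 44.6°C ✓; 3' end AAA has 0 G/C, need ≥1 ✗; length 17, outside 18–19 ✗; longest run = 4, exceeds 3 ✗ — fails.
P3 (19 nt, A=5 T=5 G=5 C=4): Tm = 64.9 + 41·(9 − 16.4)/19 = 48.9°C ✓; 3' end CGG has 3 G/C ✓; length 19 ✓; longest run = 2 ✓ — passes.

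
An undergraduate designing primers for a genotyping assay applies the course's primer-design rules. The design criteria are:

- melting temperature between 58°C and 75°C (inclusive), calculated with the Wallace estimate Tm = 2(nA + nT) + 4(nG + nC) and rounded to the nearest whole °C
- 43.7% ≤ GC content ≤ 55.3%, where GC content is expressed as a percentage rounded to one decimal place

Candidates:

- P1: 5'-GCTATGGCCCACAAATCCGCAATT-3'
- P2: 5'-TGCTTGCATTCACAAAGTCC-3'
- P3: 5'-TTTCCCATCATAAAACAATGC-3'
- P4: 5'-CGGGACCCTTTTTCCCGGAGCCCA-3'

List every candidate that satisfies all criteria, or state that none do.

P1 (24 nt, A=7 T=5 G=4 C=8): Tm = 2·12 + 4·12 = 72°C ✓; GC 12/24 = 50.0% ✓ — passes.
P2 (20 nt, A=5 T=6 G=3 C=6): Tm = 2·11 + 4·9 = 58°C ✓; GC 9/20 = 45.0% ✓ — passes.
P3 (21 nt, A=8 T=6 G=1 C=6): Tm = 2·14 + 4·7 = 56°C, outside 58–75°C ✗; GC 7/21 = 33.3%, outside 43.7–55.3% ✗ — fails.
P4 (24 nt, A=3 T=5 G=6 C=10): Tm = 2·8 + 4·16 = 80°C, outside 58–75°C ✗; GC 16/24 = 66.7%, outside 43.7–55.3% ✗ — fails.

P1 and P2.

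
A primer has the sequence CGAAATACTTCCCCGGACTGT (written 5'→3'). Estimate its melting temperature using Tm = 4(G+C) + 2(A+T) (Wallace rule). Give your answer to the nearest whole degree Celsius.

64°C

Base counts: A=5, T=5, G=4, C=7 (length 21).
Tm = 2·(5+5) + 4·(4+7) = 2·10 + 4·11 = 20 + 44 = 64°C.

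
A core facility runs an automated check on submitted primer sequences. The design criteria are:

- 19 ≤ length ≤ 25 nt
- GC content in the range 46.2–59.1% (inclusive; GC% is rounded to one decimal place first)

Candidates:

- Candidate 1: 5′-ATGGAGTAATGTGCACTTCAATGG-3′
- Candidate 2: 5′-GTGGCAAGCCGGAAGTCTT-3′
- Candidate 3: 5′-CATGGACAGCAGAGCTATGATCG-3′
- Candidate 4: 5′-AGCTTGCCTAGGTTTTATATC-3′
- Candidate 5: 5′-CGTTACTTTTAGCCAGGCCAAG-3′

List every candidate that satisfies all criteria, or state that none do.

Candidate 1 (24 nt, A=7 T=7 G=7 C=3): length 24 ✓; GC 10/24 = 41.7%, outside 46.2–59.1% ✗ — fails.
Candidate 2 (19 nt, A=4 T=4 G=7 C=4): length 19 ✓; GC 11/19 = 57.9% ✓ — passes.
Candidate 3 (23 nt, A=7 T=4 G=7 C=5): length 23 ✓; GC 12/23 = 52.2% ✓ — passes.
Candidate 4 (21 nt, A=4 T=9 G=4 C=4): length 21 ✓; GC 8/21 = 38.1%, outside 46.2–59.1% ✗ — fails.
Candidate 5 (22 nt, A=5 T=6 G=5 C=6): length 22 ✓; GC 11/22 = 50.0% ✓ — passes.

Candidate 2, Candidate 3 and Candidate 5.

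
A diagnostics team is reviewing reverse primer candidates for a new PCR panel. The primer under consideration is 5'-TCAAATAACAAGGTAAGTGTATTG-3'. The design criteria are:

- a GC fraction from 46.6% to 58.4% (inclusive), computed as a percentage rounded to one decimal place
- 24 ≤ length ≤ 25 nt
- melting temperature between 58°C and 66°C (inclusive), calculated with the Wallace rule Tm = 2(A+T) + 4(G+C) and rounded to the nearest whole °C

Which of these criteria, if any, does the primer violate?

Fails: GC content.

Base counts: A=10, T=7, G=5, C=2 (length 24).
GC content: GC 7/24 = 29.2%, outside 46.6–58.4% ✗
length: length 24 ✓
Tm: Tm = 2·17 + 4·7 = 62°C ✓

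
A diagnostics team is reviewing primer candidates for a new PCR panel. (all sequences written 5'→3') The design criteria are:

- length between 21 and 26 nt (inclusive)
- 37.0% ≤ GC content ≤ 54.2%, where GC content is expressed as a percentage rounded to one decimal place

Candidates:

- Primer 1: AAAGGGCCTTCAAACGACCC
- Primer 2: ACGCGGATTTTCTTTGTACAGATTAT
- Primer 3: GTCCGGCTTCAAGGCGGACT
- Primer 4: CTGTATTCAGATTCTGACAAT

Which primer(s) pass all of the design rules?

None of the candidates satisfy all criteria.

Primer 1 (20 nt, A=7 T=2 G=4 C=7): length 20, outside 21–26 ✗; GC 11/20 = 55.0%, outside 37.0–54.2% ✗ — fails.
Primer 2 (26 nt, A=6 T=11 G=5 C=4): length 26 ✓; GC 9/26 = 34.6%, outside 37.0–54.2% ✗ — fails.
Primer 3 (20 nt, A=3 T=4 G=7 C=6): length 20, outside 21–26 ✗; GC 13/20 = 65.0%, outside 37.0–54.2% ✗ — fails.
Primer 4 (21 nt, A=6 T=8 G=3 C=4): length 21 ✓; GC 7/21 = 33.3%, outside 37.0–54.2% ✗ — fails.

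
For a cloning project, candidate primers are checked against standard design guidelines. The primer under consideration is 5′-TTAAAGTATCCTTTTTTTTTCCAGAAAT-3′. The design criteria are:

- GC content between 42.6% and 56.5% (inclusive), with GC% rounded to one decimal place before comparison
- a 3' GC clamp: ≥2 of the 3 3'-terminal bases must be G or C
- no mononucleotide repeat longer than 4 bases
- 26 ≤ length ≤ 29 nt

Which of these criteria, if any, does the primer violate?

Fails: GC content, GC clamp, homopolymer run.

Base counts: A=8, T=14, G=2, C=4 (length 28).
GC content: GC 6/28 = 21.4%, outside 42.6–56.5% ✗
GC clamp: 3' end AAT has 0 G/C, need ≥2 ✗
homopolymer run: longest run = 9, exceeds 4 ✗
length: length 28 ✓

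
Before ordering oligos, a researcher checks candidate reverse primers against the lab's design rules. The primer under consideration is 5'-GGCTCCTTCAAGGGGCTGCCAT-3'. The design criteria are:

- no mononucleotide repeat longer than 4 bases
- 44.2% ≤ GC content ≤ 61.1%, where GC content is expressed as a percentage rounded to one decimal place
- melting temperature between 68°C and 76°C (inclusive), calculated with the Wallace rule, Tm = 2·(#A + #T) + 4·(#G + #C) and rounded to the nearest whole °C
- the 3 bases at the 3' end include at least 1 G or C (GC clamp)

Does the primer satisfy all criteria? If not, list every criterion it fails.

Base counts: A=3, T=5, G=7, C=7 (length 22).
homopolymer run: longest run = 4 ✓
GC content: GC 14/22 = 63.6%, outside 44.2–61.1% ✗
Tm: Tm = 2·8 + 4·14 = 72°C ✓
GC clamp: 3' end CAT has 1 G/C ✓

Fails: GC content.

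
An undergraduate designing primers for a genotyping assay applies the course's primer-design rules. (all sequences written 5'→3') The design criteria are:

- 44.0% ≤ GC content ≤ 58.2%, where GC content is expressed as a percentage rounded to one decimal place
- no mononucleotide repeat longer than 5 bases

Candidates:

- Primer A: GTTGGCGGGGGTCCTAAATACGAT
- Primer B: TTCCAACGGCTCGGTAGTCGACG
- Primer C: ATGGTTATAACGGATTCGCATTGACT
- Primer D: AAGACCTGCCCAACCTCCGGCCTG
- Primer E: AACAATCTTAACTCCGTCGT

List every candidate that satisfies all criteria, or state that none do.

Primer A only.

Primer A (24 nt, A=5 T=6 G=9 C=4): GC 13/24 = 54.2% ✓; longest run = 5 ✓ — passes.
Primer B (23 nt, A=4 T=5 G=7 C=7): GC 14/23 = 60.9%, outside 44.0–58.2% ✗; longest run = 2 ✓ — fails.
Primer C (26 nt, A=7 T=9 G=6 C=4): GC 10/26 = 38.5%, outside 44.0–58.2% ✗; longest run = 2 ✓ — fails.
Primer D (24 nt, A=5 T=3 G=5 C=11): GC 16/24 = 66.7%, outside 44.0–58.2% ✗; longest run = 3 ✓ — fails.
Primer E (20 nt, A=6 T=6 G=2 C=6): GC 8/20 = 40.0%, outside 44.0–58.2% ✗; longest run = 2 ✓ — fails.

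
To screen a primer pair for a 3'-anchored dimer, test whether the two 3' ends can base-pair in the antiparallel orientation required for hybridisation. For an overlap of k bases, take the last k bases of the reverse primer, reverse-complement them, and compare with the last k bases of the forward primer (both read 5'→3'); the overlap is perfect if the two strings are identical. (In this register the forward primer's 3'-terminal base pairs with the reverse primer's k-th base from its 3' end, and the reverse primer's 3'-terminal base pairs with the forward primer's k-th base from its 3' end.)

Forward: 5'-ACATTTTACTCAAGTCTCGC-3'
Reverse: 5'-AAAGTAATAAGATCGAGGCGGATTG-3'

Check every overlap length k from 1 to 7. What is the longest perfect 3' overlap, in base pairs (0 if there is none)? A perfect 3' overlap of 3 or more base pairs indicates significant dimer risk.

Longest perfect overlap: 1 complementary base pair; below the dimer-risk threshold (threshold 3).

Last 7 bases (5'→3') — forward …GTCTCGC, reverse …CGGATTG.
Reverse complement of the reverse primer's last 7 bases: CAATCCG; its first k bases are the reverse complement of the reverse primer's last k bases, so a perfect k-base overlap needs the forward primer's last k bases to equal them.
Comparing (forward last k vs required): k=1: C vs C ✓; k=2: GC vs CA ✗; k=3: CGC vs CAA ✗; k=4: TCGC vs CAAT ✗; k=5: CTCGC vs CAATC ✗; k=6: TCTCGC vs CAATCC ✗; k=7: GTCTCGC vs CAATCCG ✗.
Only k = 1 is perfect, so the longest perfect 3' overlap is 1.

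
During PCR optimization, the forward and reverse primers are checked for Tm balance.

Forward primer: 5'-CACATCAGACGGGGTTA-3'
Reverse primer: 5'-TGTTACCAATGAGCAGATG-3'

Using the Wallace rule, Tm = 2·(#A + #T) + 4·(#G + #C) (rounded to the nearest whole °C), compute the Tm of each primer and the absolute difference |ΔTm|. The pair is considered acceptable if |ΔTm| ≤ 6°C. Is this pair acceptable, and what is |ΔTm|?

Forward: A=5 T=3 G=5 C=4 → Tm = 2·8 + 4·9 = 52°C.
Reverse: A=6 T=5 G=5 C=3 → Tm = 2·11 + 4·8 = 54°C.
|ΔTm| = |52 − 54| = 2°C, ≤ 6°C.

|ΔTm| = 2°C; the pair is acceptable.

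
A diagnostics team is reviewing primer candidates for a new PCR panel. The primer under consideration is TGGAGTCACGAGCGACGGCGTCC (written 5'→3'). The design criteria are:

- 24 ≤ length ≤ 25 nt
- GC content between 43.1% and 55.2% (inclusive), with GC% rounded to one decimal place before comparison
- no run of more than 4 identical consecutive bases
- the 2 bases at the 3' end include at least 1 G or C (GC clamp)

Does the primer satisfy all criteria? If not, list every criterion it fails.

Fails: length, GC content.

Base counts: A=4, T=3, G=9, C=7 (length 23).
length: length 23, outside 24–25 ✗
GC content: GC 16/23 = 69.6%, outside 43.1–55.2% ✗
homopolymer run: longest run = 2 ✓
GC clamp: 3' end CC has 2 G/C ✓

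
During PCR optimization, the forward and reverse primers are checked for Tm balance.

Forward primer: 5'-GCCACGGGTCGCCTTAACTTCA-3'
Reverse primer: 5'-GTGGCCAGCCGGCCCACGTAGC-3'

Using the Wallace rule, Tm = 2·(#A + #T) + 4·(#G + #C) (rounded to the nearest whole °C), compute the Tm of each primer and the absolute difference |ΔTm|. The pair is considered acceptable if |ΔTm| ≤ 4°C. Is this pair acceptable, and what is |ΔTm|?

Forward: A=4 T=5 G=5 C=8 → Tm = 2·9 + 4·13 = 70°C.
Reverse: A=3 T=2 G=8 C=9 → Tm = 2·5 + 4·17 = 78°C.
|ΔTm| = |70 − 78| = 8°C, > 4°C.

|ΔTm| = 8°C; the pair is not acceptable.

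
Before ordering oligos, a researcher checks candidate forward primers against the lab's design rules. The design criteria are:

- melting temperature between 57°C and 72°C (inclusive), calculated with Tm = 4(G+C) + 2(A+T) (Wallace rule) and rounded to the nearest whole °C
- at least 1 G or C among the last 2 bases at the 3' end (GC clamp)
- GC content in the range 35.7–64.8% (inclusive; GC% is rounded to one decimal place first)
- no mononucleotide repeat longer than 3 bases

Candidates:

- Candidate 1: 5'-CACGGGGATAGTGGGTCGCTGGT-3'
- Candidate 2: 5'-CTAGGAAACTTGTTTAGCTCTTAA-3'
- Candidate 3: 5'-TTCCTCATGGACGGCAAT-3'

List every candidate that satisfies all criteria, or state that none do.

Candidate 1 (23 nt, A=3 T=5 G=11 C=4): Tm = 2·8 + 4·15 = 76°C, outside 57–72°C ✗; 3' end GT has 1 G/C ✓; GC 15/23 = 65.2%, outside 35.7–64.8% ✗; longest run = 4, exceeds 3 ✗ — fails.
Candidate 2 (24 nt, A=7 T=9 G=4 C=4): Tm = 2·16 + 4·8 = 64°C ✓; 3' end AA has 0 G/C, need ≥1 ✗; GC 8/24 = 33.3%, outside 35.7–64.8% ✗; longest run = 3 ✓ — fails.
Candidate 3 (18 nt, A=4 T=5 G=4 C=5): Tm = 2·9 + 4·9 = 54°C, outside 57–72°C ✗; 3' end AT has 0 G/C, need ≥1 ✗; GC 9/18 = 50.0% ✓; longest run = 2 ✓ — fails.

None of the candidates satisfy all criteria.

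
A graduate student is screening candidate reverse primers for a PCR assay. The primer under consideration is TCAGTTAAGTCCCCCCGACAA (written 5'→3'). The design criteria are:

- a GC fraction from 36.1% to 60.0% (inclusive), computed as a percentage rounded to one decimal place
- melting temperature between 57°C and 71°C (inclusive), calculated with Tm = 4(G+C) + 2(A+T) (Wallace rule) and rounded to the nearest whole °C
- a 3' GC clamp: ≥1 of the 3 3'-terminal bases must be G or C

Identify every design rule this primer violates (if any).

Base counts: A=6, T=4, G=3, C=8 (length 21).
GC content: GC 11/21 = 52.4% ✓
Tm: Tm = 2·10 + 4·11 = 64°C ✓
GC clamp: 3' end CAA has 1 G/C ✓

Meets all criteria.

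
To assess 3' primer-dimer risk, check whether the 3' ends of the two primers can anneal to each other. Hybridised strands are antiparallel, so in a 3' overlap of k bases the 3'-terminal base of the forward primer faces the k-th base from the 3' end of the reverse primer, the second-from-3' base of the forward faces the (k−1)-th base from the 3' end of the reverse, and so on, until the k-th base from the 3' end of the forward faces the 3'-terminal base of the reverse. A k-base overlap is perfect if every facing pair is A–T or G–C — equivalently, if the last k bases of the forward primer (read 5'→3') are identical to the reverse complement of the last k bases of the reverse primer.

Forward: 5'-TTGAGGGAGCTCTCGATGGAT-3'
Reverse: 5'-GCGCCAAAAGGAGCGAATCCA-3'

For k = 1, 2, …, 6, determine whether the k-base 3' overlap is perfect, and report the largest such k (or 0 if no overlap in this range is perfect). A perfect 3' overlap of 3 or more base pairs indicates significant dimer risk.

Last 6 bases (5'→3') — forward …ATGGAT, reverse …AATCCA.
Reverse complement of the reverse primer's last 6 bases: TGGATT; its first k bases are the reverse complement of the reverse primer's last k bases, so a perfect k-base overlap needs the forward primer's last k bases to equal them.
Comparing (forward last k vs required): k=1: T vs T ✓; k=2: AT vs TG ✗; k=3: GAT vs TGG ✗; k=4: GGAT vs TGGA ✗; k=5: TGGAT vs TGGAT ✓; k=6: ATGGAT vs TGGATT ✗.
Perfect overlaps at k = 1, 5; the largest is 5.

Longest perfect overlap: 5 complementary base pairs; significant dimer risk (threshold 3).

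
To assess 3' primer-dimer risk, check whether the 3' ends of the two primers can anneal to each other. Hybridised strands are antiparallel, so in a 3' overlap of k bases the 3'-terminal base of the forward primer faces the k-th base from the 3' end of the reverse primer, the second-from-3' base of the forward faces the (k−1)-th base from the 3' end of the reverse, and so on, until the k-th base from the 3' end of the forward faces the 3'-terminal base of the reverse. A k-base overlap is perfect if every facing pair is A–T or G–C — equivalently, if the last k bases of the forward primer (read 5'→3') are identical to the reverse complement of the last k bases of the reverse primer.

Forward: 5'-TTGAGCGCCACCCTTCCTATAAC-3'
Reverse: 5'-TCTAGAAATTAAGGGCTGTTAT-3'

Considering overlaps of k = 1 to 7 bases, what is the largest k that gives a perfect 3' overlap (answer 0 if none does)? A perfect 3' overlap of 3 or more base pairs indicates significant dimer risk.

Last 7 bases (5'→3') — forward …CTATAAC, reverse …CTGTTAT.
Reverse complement of the reverse primer's last 7 bases: ATAACAG; its first k bases are the reverse complement of the reverse primer's last k bases, so a perfect k-base overlap needs the forward primer's last k bases to equal them.
Comparing (forward last k vs required): k=1: C vs A ✗; k=2: AC vs AT ✗; k=3: AAC vs ATA ✗; k=4: TAAC vs ATAA ✗; k=5: ATAAC vs ATAAC ✓; k=6: TATAAC vs ATAACA ✗; k=7: CTATAAC vs ATAACAG ✗.
Only k = 5 is perfect, so the longest perfect 3' overlap is 5.

Longest perfect overlap: 5 complementary base pairs; significant dimer risk (threshold 3).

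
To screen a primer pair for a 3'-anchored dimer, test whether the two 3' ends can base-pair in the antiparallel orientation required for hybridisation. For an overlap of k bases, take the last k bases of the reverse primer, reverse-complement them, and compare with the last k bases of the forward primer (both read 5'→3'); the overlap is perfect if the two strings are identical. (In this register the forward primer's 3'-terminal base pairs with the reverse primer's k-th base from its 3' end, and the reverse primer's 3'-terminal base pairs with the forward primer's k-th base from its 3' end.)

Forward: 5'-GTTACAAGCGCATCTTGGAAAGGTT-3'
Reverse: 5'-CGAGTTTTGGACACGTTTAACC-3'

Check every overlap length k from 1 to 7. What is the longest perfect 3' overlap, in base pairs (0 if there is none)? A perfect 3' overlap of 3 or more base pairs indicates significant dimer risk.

Longest perfect overlap: 4 complementary base pairs; significant dimer risk (threshold 3).

Last 7 bases (5'→3') — forward …AAAGGTT, reverse …TTTAACC.
Reverse complement of the reverse primer's last 7 bases: GGTTAAA; its first k bases are the reverse complement of the reverse primer's last k bases, so a perfect k-base overlap needs the forward primer's last k bases to equal them.
Comparing (forward last k vs required): k=1: T vs G ✗; k=2: TT vs GG ✗; k=3: GTT vs GGT ✗; k=4: GGTT vs GGTT ✓; k=5: AGGTT vs GGTTA ✗; k=6: AAGGTT vs GGTTAA ✗; k=7: AAAGGTT vs GGTTAAA ✗.
Only k = 4 is perfect, so the longest perfect 3' overlap is 4.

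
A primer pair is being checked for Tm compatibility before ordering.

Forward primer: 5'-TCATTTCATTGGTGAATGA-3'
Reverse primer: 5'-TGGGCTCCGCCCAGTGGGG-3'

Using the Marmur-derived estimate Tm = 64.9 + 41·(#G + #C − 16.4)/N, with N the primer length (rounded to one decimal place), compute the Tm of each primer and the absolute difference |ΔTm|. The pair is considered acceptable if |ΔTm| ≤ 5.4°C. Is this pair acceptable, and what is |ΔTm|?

Forward: G+C = 6, N = 19 → Tm = 64.9 + 41·(6 − 16.4)/19 = 42.5°C.
Reverse: G+C = 15, N = 19 → Tm = 64.9 + 41·(15 − 16.4)/19 = 61.9°C.
|ΔTm| = |42.5 − 61.9| = 19.4°C, > 5.4°C.

|ΔTm| = 19.4°C; the pair is not acceptable.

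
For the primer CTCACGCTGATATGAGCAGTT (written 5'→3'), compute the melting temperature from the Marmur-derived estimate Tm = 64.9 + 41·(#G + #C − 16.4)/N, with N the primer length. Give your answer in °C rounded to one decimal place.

52.4°C

Base counts: A=5, T=6, G=5, C=5; G+C = 10, N = 21.
Tm = 64.9 + 41·(10 − 16.4)/21 = 64.9 + -262.40/21 = 52.4°C.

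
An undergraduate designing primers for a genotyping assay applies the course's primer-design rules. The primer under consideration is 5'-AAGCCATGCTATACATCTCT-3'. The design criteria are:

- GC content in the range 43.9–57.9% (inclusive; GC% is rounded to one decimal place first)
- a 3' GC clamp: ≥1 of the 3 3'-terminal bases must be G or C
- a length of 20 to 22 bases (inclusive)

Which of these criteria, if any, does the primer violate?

Fails: GC content.

Base counts: A=6, T=6, G=2, C=6 (length 20).
GC content: GC 8/20 = 40.0%, outside 43.9–57.9% ✗
GC clamp: 3' end TCT has 1 G/C ✓
length: length 20 ✓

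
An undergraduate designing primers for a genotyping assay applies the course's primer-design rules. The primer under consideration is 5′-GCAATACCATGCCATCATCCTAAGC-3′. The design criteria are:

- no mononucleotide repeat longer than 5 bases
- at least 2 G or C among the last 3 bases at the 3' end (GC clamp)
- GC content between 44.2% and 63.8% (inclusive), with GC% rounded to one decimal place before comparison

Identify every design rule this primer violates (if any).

Base counts: A=8, T=5, G=3, C=9 (length 25).
homopolymer run: longest run = 2 ✓
GC clamp: 3' end AGC has 2 G/C ✓
GC content: GC 12/25 = 48.0% ✓

Meets all criteria.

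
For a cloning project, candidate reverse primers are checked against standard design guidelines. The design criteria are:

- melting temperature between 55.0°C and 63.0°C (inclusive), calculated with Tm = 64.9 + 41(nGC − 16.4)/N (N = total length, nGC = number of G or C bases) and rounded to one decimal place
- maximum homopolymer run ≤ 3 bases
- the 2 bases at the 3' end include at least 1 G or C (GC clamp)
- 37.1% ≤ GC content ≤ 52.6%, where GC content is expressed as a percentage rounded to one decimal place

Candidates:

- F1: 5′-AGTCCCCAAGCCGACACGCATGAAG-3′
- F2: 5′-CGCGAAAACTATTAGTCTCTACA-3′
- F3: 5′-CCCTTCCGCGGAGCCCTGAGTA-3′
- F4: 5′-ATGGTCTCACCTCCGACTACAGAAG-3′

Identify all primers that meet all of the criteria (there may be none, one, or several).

F4 only.

F1 (25 nt, A=8 T=2 G=6 C=9): Tm = 64.9 + 41·(15 − 16.4)/25 = 62.6°C ✓; longest run = 4, exceeds 3 ✗; 3' end AG has 1 G/C ✓; GC 15/25 = 60.0%, outside 37.1–52.6% ✗ — fails.
F2 (23 nt, A=8 T=6 G=3 C=6): Tm = 64.9 + 41·(9 − 16.4)/23 = 51.7°C, outside 55.0–63.0°C ✗; longest run = 4, exceeds 3 ✗; 3' end CA has 1 G/C ✓; GC 9/23 = 39.1% ✓ — fails.
F3 (22 nt, A=3 T=4 G=6 C=9): Tm = 64.9 + 41·(15 − 16.4)/22 = 62.3°C ✓; longest run = 3 ✓; 3' end TA has 0 G/C, need ≥1 ✗; GC 15/22 = 68.2%, outside 37.1–52.6% ✗ — fails.
F4 (25 nt, A=7 T=5 G=5 C=8): Tm = 64.9 + 41·(13 − 16.4)/25 = 59.3°C ✓; longest run = 2 ✓; 3' end AG has 1 G/C ✓; GC 13/25 = 52.0% ✓ — passes.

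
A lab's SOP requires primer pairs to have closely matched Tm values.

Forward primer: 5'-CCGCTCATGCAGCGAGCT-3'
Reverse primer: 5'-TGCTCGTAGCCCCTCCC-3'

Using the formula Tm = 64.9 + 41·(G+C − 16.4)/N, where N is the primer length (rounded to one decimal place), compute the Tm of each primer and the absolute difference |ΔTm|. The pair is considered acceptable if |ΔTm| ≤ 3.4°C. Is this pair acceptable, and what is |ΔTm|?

Forward: G+C = 12, N = 18 → Tm = 64.9 + 41·(12 − 16.4)/18 = 54.9°C.
Reverse: G+C = 12, N = 17 → Tm = 64.9 + 41·(12 − 16.4)/17 = 54.3°C.
|ΔTm| = |54.9 − 54.3| = 0.6°C, ≤ 3.4°C.

|ΔTm| = 0.6°C; the pair is acceptable.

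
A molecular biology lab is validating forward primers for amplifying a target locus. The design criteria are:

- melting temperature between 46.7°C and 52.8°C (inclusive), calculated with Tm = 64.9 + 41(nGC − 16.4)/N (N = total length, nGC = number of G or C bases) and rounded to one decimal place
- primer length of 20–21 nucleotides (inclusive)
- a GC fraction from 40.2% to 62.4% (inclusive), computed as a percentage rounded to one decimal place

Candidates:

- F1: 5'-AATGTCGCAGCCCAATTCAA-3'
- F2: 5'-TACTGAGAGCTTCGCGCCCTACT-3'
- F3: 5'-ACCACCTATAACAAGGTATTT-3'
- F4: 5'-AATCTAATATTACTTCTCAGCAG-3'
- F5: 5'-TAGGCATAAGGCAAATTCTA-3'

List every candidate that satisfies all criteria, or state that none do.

F1 only.

F1 (20 nt, A=7 T=4 G=3 C=6): Tm = 64.9 + 41·(9 − 16.4)/20 = 49.7°C ✓; length 20 ✓; GC 9/20 = 45.0% ✓ — passes.
F2 (23 nt, A=4 T=6 G=5 C=8): Tm = 64.9 + 41·(13 − 16.4)/23 = 58.8°C, outside 46.7–52.8°C ✗; length 23, outside 20–21 ✗; GC 13/23 = 56.5% ✓ — fails.
F3 (21 nt, A=8 T=6 G=2 C=5): Tm = 64.9 + 41·(7 − 16.4)/21 = 46.5°C, outside 46.7–52.8°C ✗; length 21 ✓; GC 7/21 = 33.3%, outside 40.2–62.4% ✗ — fails.
F4 (23 nt, A=8 T=8 G=2 C=5): Tm = 64.9 + 41·(7 − 16.4)/23 = 48.1°C ✓; length 23, outside 20–21 ✗; GC 7/23 = 30.4%, outside 40.2–62.4% ✗ — fails.
F5 (20 nt, A=8 T=5 G=4 C=3): Tm = 64.9 + 41·(7 − 16.4)/20 = 45.6°C, outside 46.7–52.8°C ✗; length 20 ✓; GC 7/20 = 35.0%, outside 40.2–62.4% ✗ — fails.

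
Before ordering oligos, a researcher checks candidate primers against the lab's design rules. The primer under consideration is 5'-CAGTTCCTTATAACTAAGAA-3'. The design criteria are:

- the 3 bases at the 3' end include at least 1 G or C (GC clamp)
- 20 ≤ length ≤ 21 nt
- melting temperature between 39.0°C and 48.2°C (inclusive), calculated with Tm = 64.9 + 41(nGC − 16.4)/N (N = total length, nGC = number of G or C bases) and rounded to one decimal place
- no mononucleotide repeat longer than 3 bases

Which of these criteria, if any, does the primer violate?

Meets all criteria.

Base counts: A=8, T=6, G=2, C=4 (length 20).
GC clamp: 3' end GAA has 1 G/C ✓
length: length 20 ✓
Tm: Tm = 64.9 + 41·(6 − 16.4)/20 = 43.6°C ✓
homopolymer run: longest run = 2 ✓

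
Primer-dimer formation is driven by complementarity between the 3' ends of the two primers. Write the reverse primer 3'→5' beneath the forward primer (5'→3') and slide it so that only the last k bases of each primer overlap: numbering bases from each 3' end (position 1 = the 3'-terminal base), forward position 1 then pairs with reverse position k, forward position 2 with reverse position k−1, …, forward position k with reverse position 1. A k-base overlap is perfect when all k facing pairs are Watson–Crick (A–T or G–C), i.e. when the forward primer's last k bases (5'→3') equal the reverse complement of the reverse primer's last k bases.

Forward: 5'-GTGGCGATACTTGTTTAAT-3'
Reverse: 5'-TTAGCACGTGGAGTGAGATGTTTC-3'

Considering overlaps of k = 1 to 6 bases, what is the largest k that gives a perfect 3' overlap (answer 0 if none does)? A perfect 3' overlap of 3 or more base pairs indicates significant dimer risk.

Longest perfect overlap: 0 complementary base pairs; below the dimer-risk threshold (threshold 3).

Last 6 bases (5'→3') — forward …TTTAAT, reverse …TGTTTC.
Reverse complement of the reverse primer's last 6 bases: GAAACA; its first k bases are the reverse complement of the reverse primer's last k bases, so a perfect k-base overlap needs the forward primer's last k bases to equal them.
Comparing (forward last k vs required): k=1: T vs G ✗; k=2: AT vs GA ✗; k=3: AAT vs GAA ✗; k=4: TAAT vs GAAA ✗; k=5: TTAAT vs GAAAC ✗; k=6: TTTAAT vs GAAACA ✗.
No overlap length from 1 to 6 is perfect, so the longest perfect 3' overlap is 0.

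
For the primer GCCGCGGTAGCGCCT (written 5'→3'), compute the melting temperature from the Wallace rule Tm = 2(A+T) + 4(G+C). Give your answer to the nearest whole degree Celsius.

Base counts: A=1, T=2, G=6, C=6 (length 15).
Tm = 2·(1+2) + 4·(6+6) = 2·3 + 4·12 = 6 + 48 = 54°C.

54°C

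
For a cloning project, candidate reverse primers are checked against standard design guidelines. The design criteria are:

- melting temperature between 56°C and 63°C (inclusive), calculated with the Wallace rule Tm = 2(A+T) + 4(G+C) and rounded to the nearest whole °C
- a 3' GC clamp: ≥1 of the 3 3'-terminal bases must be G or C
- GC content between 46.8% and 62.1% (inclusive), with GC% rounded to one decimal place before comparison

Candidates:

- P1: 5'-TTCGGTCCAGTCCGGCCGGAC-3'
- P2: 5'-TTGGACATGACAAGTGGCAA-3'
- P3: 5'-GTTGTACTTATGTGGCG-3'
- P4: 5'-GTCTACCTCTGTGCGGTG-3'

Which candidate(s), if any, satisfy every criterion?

P4 only.

P1 (21 nt, A=2 T=4 G=7 C=8): Tm = 2·6 + 4·15 = 72°C, outside 56–63°C ✗; 3' end GAC has 2 G/C ✓; GC 15/21 = 71.4%, outside 46.8–62.1% ✗ — fails.
P2 (20 nt, A=7 T=4 G=6 C=3): Tm = 2·11 + 4·9 = 58°C ✓; 3' end CAA has 1 G/C ✓; GC 9/20 = 45.0%, outside 46.8–62.1% ✗ — fails.
P3 (17 nt, A=2 T=7 G=6 C=2): Tm = 2·9 + 4·8 = 50°C, outside 56–63°C ✗; 3' end GCG has 3 G/C ✓; GC 8/17 = 47.1% ✓ — fails.
P4 (18 nt, A=1 T=6 G=6 C=5): Tm = 2·7 + 4·11 = 58°C ✓; 3' end GTG has 2 G/C ✓; GC 11/18 = 61.1% ✓ — passes.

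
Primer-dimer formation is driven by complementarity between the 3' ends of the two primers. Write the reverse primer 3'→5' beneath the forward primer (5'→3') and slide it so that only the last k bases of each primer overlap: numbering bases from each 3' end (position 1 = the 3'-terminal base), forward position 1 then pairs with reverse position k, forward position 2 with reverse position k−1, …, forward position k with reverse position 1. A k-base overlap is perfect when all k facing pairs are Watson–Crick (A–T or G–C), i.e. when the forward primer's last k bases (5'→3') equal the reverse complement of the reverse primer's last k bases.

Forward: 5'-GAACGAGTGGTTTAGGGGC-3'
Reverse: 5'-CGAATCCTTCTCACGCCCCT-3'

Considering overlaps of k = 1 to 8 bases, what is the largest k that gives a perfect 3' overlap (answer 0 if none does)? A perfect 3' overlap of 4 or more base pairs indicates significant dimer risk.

Last 8 bases (5'→3') — forward …TTAGGGGC, reverse …ACGCCCCT.
Reverse complement of the reverse primer's last 8 bases: AGGGGCGT; its first k bases are the reverse complement of the reverse primer's last k bases, so a perfect k-base overlap needs the forward primer's last k bases to equal them.
Comparing (forward last k vs required): k=1: C vs A ✗; k=2: GC vs AG ✗; k=3: GGC vs AGG ✗; k=4: GGGC vs AGGG ✗; k=5: GGGGC vs AGGGG ✗; k=6: AGGGGC vs AGGGGC ✓; k=7: TAGGGGC vs AGGGGCG ✗; k=8: TTAGGGGC vs AGGGGCGT ✗.
Only k = 6 is perfect, so the longest perfect 3' overlap is 6.

Longest perfect overlap: 6 complementary base pairs; significant dimer risk (threshold 4).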